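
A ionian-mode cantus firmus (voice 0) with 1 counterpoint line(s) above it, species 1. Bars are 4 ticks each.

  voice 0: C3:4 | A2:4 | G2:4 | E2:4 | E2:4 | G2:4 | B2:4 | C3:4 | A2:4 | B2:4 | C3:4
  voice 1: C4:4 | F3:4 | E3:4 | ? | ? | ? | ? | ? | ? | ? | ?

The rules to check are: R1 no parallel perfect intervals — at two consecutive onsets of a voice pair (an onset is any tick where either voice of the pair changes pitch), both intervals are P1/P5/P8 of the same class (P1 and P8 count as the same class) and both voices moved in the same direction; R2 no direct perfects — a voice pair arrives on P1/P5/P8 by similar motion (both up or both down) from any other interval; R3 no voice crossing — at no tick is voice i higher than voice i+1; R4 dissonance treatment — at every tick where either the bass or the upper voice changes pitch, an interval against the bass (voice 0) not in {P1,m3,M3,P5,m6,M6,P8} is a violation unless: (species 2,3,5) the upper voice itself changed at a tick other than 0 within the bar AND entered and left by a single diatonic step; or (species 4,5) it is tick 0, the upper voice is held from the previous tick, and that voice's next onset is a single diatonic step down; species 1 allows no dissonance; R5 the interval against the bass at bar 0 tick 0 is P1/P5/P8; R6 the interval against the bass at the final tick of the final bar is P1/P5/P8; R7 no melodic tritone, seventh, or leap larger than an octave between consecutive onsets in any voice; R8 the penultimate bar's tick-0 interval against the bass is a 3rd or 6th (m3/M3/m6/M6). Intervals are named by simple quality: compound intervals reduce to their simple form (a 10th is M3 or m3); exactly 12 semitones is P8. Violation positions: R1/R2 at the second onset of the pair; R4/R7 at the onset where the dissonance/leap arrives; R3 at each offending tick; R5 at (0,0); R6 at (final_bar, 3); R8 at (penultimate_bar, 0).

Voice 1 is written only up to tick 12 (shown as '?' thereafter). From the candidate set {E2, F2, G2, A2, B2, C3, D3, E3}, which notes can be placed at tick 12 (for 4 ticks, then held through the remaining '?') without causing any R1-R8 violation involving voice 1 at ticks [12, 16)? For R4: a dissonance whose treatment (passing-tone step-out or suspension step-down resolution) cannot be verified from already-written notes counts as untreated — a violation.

E2: violates R2
F2: violates R4,R7
G2: legal
A2: violates R4
B2: violates R2
C3: legal
D3: violates R4
E3: legal

{C3, E3, G2}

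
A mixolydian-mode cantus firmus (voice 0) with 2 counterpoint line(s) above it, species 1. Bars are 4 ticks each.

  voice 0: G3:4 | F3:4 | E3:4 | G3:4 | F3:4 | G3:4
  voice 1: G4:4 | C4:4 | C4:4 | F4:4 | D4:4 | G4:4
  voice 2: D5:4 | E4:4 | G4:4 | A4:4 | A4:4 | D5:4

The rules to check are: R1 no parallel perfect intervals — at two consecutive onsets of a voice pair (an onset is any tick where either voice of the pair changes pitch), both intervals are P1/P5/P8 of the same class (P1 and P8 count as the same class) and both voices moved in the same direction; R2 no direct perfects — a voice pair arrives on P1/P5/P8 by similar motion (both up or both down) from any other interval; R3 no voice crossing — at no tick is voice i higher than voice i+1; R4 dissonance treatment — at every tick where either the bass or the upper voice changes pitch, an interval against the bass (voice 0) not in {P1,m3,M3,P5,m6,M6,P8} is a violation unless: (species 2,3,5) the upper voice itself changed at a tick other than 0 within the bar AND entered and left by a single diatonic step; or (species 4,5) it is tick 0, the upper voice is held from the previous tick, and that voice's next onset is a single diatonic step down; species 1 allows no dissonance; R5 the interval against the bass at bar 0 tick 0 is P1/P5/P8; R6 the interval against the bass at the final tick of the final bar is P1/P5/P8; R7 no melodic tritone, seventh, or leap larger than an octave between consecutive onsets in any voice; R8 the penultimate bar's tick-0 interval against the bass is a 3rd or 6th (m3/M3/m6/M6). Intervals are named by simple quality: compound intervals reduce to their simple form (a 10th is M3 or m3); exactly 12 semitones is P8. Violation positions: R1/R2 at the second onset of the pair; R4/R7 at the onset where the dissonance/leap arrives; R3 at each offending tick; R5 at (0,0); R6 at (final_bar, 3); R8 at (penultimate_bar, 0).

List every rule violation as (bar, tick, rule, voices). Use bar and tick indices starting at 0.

(1, 0, R2, (0, 1))
(1, 0, R4, (0, 2))
(1, 0, R7, (2,))
(3, 0, R4, (0, 1))
(3, 0, R4, (0, 2))
(5, 0, R1, (1, 2))
(5, 0, R2, (0, 1))
(5, 0, R2, (0, 2))

bar 0: v0=G3 v1=G4 v2=D5 downbeat P5
bar 1: v0=F3 v1=C4 v2=E4 downbeat M7
bar 2: v0=E3 v1=C4 v2=G4 downbeat m3
bar 3: v0=G3 v1=F4 v2=A4 downbeat M2
bar 4: v0=F3 v1=D4 v2=A4 downbeat M3
bar 5: v0=G3 v1=G4 v2=D5 downbeat P5
  -> R2 @ bar 1 tick 0 v(0, 1): G3/G4 P8 -> F3/C4 P5 similar
  -> R4 @ bar 1 tick 0 v(0, 2): F3/E4 M7 untreated
  -> R7 @ bar 1 tick 0 v(2,): D5->E4 leap 10st
  -> R4 @ bar 3 tick 0 v(0, 1): G3/F4 m7 untreated
  -> R4 @ bar 3 tick 0 v(0, 2): G3/A4 M2 untreated
  -> R1 @ bar 5 tick 0 v(1, 2): D4/A4 P5 -> G4/D5 P5 similar
  -> R2 @ bar 5 tick 0 v(0, 1): F3/D4 M6 -> G3/G4 P8 similar
  -> R2 @ bar 5 tick 0 v(0, 2): F3/A4 M3 -> G3/D5 P5 similar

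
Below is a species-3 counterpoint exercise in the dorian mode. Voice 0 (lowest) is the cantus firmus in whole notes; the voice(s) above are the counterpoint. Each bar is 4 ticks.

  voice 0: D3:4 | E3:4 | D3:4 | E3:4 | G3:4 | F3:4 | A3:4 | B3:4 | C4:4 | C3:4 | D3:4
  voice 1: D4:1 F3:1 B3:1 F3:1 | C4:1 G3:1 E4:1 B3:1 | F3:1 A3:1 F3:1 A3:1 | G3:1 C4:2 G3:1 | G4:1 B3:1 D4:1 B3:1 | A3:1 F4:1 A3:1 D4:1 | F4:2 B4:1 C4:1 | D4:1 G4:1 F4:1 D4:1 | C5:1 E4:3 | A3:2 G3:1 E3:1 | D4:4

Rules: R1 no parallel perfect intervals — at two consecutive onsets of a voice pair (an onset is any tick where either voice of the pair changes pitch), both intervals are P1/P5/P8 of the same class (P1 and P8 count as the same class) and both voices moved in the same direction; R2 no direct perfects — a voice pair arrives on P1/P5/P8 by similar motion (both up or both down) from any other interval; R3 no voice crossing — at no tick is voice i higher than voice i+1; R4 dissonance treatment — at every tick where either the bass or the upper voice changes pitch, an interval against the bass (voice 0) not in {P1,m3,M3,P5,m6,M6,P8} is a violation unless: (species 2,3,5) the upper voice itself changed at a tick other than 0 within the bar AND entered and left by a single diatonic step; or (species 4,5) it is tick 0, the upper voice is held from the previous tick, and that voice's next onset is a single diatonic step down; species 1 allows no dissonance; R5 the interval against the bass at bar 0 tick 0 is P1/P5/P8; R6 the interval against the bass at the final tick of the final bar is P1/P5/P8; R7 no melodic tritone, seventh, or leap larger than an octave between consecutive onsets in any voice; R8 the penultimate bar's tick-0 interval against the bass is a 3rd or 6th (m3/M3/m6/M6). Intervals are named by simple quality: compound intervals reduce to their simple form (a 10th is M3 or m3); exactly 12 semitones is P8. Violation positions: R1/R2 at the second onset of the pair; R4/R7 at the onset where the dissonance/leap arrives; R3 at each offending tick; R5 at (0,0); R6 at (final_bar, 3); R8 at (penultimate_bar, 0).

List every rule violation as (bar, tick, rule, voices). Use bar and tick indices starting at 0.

bar 0: v0=D3 v1=D4 downbeat P8
bar 1: v0=E3 v1=C4 downbeat m6
bar 2: v0=D3 v1=F3 downbeat m3
bar 3: v0=E3 v1=G3 downbeat m3
bar 4: v0=G3 v1=G4 downbeat P8
bar 5: v0=F3 v1=A3 downbeat M3
bar 6: v0=A3 v1=F4 downbeat m6
bar 7: v0=B3 v1=D4 downbeat m3
bar 8: v0=C4 v1=C5 downbeat P8
bar 9: v0=C3 v1=A3 downbeat M6
bar 10: v0=D3 v1=D4 downbeat P8
  -> R7 @ bar 0 tick 2 v(1,): F3->B3 leap 6st
  -> R7 @ bar 0 tick 3 v(1,): B3->F3 leap 6st
  -> R7 @ bar 2 tick 0 v(1,): B3->F3 leap 6st
  -> R2 @ bar 4 tick 0 v(0, 1): E3/G3 m3 -> G3/G4 P8 similar
  -> R4 @ bar 6 tick 2 v(0, 1): A3/B4 M2 untreated
  -> R7 @ bar 6 tick 2 v(1,): F4->B4 leap 6st
  -> R7 @ bar 6 tick 3 v(1,): B4->C4 leap 11st
  -> R4 @ bar 7 tick 2 v(0, 1): B3/F4 TT untreated
  -> R2 @ bar 8 tick 0 v(0, 1): B3/D4 m3 -> C4/C5 P8 similar
  -> R7 @ bar 8 tick 0 v(1,): D4->C5 leap 10st
  -> R2 @ bar 10 tick 0 v(0, 1): C3/E3 M3 -> D3/D4 P8 similar
  -> R7 @ bar 10 tick 0 v(1,): E3->D4 leap 10st

(0, 2, R7, (1,))
(0, 3, R7, (1,))
(2, 0, R7, (1,))
(4, 0, R2, (0, 1))
(6, 2, R4, (0, 1))
(6, 2, R7, (1,))
(6, 3, R7, (1,))
(7, 2, R4, (0, 1))
(8, 0, R2, (0, 1))
(8, 0, R7, (1,))
(10, 0, R2, (0, 1))
(10, 0, R7, (1,))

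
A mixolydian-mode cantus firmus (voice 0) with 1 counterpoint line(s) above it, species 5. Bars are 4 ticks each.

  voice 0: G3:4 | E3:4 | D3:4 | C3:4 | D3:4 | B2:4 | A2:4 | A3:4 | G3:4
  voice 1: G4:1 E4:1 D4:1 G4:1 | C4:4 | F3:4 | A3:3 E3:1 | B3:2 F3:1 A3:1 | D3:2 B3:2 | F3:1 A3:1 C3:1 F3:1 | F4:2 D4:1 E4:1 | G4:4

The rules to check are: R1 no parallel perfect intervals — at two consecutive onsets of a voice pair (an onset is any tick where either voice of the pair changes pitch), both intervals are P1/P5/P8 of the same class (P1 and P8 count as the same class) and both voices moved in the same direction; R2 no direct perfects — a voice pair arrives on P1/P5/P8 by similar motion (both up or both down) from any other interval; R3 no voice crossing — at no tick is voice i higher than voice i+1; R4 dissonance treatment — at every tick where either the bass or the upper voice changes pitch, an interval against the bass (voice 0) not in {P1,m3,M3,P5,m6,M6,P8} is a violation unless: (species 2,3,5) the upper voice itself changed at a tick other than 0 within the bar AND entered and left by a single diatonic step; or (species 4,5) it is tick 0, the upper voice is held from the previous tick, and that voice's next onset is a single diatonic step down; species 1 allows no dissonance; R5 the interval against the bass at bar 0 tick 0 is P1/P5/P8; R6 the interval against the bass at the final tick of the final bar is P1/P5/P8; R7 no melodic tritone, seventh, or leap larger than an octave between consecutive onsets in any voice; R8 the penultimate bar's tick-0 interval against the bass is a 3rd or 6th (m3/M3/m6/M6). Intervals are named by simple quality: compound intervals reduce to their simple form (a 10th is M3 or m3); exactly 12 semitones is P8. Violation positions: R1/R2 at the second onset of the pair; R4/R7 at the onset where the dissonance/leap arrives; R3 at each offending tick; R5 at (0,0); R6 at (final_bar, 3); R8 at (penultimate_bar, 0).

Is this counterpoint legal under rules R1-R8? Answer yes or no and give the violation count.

bar 0: v0=G3 v1=G4 (P8)
bar 1: v0=E3 v1=C4 (m6)
bar 2: v0=D3 v1=F3 (m3)
bar 3: v0=C3 v1=A3 (M6)
bar 4: v0=D3 v1=B3 (M6)
bar 5: v0=B2 v1=D3 (m3)
bar 6: v0=A2 v1=F3 (m6)
bar 7: v0=A3 v1=F4 (m6)
bar 8: v0=G3 v1=G4 (P8)
  R7 @ bar4.2: B3->F3 leap 6st
  R7 @ bar6.0: B3->F3 leap 6st
  R4 @ bar7.2: A3/D4 P4 untreated

No (3 violations)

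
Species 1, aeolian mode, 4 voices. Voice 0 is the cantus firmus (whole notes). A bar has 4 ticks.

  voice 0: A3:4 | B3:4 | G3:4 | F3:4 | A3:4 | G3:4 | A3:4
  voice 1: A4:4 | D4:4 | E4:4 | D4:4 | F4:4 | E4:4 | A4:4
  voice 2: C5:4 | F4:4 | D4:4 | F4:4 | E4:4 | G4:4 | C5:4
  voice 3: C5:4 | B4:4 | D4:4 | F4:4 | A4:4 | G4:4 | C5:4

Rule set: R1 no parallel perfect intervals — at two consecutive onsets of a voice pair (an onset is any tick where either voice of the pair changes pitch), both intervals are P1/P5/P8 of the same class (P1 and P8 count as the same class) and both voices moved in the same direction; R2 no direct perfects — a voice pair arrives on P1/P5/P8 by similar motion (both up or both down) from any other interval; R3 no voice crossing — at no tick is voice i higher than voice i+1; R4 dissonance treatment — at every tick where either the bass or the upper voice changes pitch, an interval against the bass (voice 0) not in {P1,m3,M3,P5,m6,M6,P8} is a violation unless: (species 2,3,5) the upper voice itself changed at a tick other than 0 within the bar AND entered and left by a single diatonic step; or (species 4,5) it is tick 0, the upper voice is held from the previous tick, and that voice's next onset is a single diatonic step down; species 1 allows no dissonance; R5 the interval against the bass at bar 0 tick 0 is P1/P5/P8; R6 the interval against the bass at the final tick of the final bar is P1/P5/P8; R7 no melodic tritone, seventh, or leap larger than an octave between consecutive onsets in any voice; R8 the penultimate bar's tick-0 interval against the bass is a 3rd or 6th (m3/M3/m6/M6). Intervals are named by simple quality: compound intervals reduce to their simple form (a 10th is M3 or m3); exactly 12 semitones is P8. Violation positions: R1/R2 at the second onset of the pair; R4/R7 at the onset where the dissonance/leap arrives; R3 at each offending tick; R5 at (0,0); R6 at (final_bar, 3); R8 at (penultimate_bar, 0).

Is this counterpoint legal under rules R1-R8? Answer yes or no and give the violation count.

bar 0: v0=A3 v1=A4 v2=C5 v3=C5 (m3)
bar 1: v0=B3 v1=D4 v2=F4 v3=B4 (P8)
bar 2: v0=G3 v1=E4 v2=D4 v3=D4 (P5)
bar 3: v0=F3 v1=D4 v2=F4 v3=F4 (P8)
bar 4: v0=A3 v1=F4 v2=E4 v3=A4 (P8)
bar 5: v0=G3 v1=E4 v2=G4 v3=G4 (P8)
bar 6: v0=A3 v1=A4 v2=C5 v3=C5 (m3)
  R5 @ bar0.0: opens on m3
  R5 @ bar0.0: opens on m3
  R4 @ bar1.0: B3/F4 TT untreated
  R2 @ bar2.0: B3/F4 TT -> G3/D4 P5 similar
  R2 @ bar2.0: B3/B4 P8 -> G3/D4 P5 similar
  R2 @ bar2.0: F4/B4 TT -> D4/D4 P1 similar
  R3 @ bar2.0: E4 above D4
  R3 @ bar2.1: E4 above D4
  R3 @ bar2.2: E4 above D4
  R3 @ bar2.3: E4 above D4
  R1 @ bar3.0: D4/D4 P1 -> F4/F4 P1 similar
  R1 @ bar4.0: F3/F4 P8 -> A3/A4 P8 similar
  R3 @ bar4.0: F4 above E4
  R3 @ bar4.1: F4 above E4
  R3 @ bar4.2: F4 above E4
  R3 @ bar4.3: F4 above E4
  R1 @ bar5.0: A3/A4 P8 -> G3/G4 P8 similar
  R8 @ bar5.0: penult P8 not 3rd/6th
  R8 @ bar5.0: penult P8 not 3rd/6th
  R1 @ bar6.0: G4/G4 P1 -> C5/C5 P1 similar
  R2 @ bar6.0: G3/E4 M6 -> A3/A4 P8 similar
  R6 @ bar6.3: closes on m3
  R6 @ bar6.3: closes on m3

No (23 violations)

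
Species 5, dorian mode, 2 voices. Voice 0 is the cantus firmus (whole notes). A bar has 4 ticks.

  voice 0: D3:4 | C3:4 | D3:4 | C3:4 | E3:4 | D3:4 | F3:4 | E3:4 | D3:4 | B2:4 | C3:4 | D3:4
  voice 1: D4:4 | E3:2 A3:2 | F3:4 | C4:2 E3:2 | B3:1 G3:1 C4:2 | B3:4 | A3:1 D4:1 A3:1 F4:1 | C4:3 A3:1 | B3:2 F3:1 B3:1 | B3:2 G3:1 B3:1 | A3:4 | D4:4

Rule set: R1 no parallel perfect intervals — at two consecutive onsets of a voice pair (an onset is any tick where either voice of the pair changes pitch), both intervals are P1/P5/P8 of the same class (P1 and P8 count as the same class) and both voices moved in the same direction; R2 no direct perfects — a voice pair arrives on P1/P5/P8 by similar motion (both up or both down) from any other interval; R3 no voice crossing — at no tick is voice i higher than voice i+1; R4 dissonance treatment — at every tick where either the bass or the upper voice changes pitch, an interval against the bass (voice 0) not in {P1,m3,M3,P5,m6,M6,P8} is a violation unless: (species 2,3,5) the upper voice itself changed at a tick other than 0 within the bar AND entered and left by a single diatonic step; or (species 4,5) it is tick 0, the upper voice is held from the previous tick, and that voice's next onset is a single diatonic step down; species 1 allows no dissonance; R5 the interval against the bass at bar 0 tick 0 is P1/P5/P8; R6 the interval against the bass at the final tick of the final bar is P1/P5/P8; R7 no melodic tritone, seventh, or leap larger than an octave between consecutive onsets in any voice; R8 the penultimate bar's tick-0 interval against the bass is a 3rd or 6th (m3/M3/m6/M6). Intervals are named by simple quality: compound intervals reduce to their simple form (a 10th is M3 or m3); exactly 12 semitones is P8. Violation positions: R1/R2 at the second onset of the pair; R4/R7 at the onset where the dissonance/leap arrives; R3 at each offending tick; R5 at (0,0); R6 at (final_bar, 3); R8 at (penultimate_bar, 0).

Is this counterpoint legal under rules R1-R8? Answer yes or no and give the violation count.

bar 0: v0=D3 v1=D4 (P8)
bar 1: v0=C3 v1=E3 (M3)
bar 2: v0=D3 v1=F3 (m3)
bar 3: v0=C3 v1=C4 (P8)
bar 4: v0=E3 v1=B3 (P5)
bar 5: v0=D3 v1=B3 (M6)
bar 6: v0=F3 v1=A3 (M3)
bar 7: v0=E3 v1=C4 (m6)
bar 8: v0=D3 v1=B3 (M6)
bar 9: v0=B2 v1=B3 (P8)
bar 10: v0=C3 v1=A3 (M6)
bar 11: v0=D3 v1=D4 (P8)
  R7 @ bar1.0: D4->E3 leap 10st
  R2 @ bar4.0: C3/E3 M3 -> E3/B3 P5 similar
  R4 @ bar7.3: E3/A3 P4 untreated
  R7 @ bar8.2: B3->F3 leap 6st
  R7 @ bar8.3: F3->B3 leap 6st
  R2 @ bar11.0: C3/A3 M6 -> D3/D4 P8 similar

No (6 violations)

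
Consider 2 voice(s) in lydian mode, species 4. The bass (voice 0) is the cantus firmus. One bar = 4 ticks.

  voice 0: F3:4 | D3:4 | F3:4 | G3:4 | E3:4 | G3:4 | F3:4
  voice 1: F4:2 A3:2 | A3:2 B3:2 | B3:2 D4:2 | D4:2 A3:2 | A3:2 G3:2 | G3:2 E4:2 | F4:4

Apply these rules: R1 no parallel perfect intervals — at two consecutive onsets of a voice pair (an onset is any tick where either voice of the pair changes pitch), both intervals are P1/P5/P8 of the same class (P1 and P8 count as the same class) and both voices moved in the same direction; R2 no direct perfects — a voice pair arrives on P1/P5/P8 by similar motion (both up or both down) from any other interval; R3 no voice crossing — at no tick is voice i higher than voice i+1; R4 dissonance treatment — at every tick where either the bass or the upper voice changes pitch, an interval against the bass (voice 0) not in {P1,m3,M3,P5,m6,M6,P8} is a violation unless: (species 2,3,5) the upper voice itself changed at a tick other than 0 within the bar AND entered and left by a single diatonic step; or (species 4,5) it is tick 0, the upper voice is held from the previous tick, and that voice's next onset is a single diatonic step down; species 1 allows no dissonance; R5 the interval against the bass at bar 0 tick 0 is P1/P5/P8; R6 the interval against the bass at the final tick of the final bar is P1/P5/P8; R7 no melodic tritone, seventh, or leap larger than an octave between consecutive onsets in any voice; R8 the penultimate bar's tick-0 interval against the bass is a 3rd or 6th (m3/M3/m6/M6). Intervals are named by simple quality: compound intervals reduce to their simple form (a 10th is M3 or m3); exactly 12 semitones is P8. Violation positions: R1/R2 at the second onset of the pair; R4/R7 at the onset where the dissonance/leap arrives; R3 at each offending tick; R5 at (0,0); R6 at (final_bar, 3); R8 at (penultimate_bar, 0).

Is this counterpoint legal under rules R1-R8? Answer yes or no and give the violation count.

No (3 violations)

bar 0: v0=F3 v1=F4 (P8)
bar 1: v0=D3 v1=A3 (P5)
bar 2: v0=F3 v1=B3 (TT)
bar 3: v0=G3 v1=D4 (P5)
bar 4: v0=E3 v1=A3 (P4)
bar 5: v0=G3 v1=G3 (P1)
bar 6: v0=F3 v1=F4 (P8)
  R4 @ bar2.0: F3/B3 TT untreated
  R4 @ bar3.2: G3/A3 M2 untreated
  R8 @ bar5.0: penult P1 not 3rd/6th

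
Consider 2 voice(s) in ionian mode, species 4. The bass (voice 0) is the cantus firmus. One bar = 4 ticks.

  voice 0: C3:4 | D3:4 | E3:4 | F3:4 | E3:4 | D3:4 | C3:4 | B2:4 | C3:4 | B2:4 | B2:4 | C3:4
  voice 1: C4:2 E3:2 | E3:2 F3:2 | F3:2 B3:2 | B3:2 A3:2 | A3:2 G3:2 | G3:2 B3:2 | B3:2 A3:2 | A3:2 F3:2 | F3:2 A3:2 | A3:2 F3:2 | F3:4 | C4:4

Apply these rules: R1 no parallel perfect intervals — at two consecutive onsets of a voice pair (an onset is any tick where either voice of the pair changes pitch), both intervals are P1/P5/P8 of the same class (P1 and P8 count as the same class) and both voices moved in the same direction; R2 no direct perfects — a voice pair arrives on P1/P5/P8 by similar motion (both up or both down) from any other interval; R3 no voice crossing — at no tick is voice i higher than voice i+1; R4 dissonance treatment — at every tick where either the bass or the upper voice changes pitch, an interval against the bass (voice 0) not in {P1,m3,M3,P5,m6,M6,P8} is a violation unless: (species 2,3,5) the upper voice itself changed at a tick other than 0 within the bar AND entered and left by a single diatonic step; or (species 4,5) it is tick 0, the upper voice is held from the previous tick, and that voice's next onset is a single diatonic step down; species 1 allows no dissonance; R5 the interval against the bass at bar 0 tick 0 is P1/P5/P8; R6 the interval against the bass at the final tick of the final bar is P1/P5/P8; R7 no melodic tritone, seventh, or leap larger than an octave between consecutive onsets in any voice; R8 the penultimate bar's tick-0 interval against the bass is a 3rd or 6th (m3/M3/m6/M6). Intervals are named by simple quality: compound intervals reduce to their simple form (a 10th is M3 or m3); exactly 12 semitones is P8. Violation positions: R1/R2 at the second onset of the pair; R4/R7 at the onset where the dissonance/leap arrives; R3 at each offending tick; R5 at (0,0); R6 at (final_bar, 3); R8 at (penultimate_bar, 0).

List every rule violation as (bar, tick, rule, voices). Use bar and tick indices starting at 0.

bar 0: v0=C3 v1=C4 downbeat P8
bar 1: v0=D3 v1=E3 downbeat M2
bar 2: v0=E3 v1=F3 downbeat m2
bar 3: v0=F3 v1=B3 downbeat TT
bar 4: v0=E3 v1=A3 downbeat P4
bar 5: v0=D3 v1=G3 downbeat P4
bar 6: v0=C3 v1=B3 downbeat M7
bar 7: v0=B2 v1=A3 downbeat m7
bar 8: v0=C3 v1=F3 downbeat P4
bar 9: v0=B2 v1=A3 downbeat m7
bar 10: v0=B2 v1=F3 downbeat TT
bar 11: v0=C3 v1=C4 downbeat P8
  -> R4 @ bar 1 tick 0 v(0, 1): D3/E3 M2 untreated
  -> R4 @ bar 2 tick 0 v(0, 1): E3/F3 m2 untreated
  -> R7 @ bar 2 tick 2 v(1,): F3->B3 leap 6st
  -> R4 @ bar 5 tick 0 v(0, 1): D3/G3 P4 untreated
  -> R4 @ bar 7 tick 0 v(0, 1): B2/A3 m7 untreated
  -> R4 @ bar 7 tick 2 v(0, 1): B2/F3 TT untreated
  -> R4 @ bar 8 tick 0 v(0, 1): C3/F3 P4 untreated
  -> R4 @ bar 9 tick 0 v(0, 1): B2/A3 m7 untreated
  -> R4 @ bar 9 tick 2 v(0, 1): B2/F3 TT untreated
  -> R8 @ bar 10 tick 0 v(0, 1): penult TT not 3rd/6th
  -> R2 @ bar 11 tick 0 v(0, 1): B2/F3 TT -> C3/C4 P8 similar

(1, 0, R4, (0, 1))
(2, 0, R4, (0, 1))
(2, 2, R7, (1,))
(5, 0, R4, (0, 1))
(7, 0, R4, (0, 1))
(7, 2, R4, (0, 1))
(8, 0, R4, (0, 1))
(9, 0, R4, (0, 1))
(9, 2, R4, (0, 1))
(10, 0, R8, (0, 1))
(11, 0, R2, (0, 1))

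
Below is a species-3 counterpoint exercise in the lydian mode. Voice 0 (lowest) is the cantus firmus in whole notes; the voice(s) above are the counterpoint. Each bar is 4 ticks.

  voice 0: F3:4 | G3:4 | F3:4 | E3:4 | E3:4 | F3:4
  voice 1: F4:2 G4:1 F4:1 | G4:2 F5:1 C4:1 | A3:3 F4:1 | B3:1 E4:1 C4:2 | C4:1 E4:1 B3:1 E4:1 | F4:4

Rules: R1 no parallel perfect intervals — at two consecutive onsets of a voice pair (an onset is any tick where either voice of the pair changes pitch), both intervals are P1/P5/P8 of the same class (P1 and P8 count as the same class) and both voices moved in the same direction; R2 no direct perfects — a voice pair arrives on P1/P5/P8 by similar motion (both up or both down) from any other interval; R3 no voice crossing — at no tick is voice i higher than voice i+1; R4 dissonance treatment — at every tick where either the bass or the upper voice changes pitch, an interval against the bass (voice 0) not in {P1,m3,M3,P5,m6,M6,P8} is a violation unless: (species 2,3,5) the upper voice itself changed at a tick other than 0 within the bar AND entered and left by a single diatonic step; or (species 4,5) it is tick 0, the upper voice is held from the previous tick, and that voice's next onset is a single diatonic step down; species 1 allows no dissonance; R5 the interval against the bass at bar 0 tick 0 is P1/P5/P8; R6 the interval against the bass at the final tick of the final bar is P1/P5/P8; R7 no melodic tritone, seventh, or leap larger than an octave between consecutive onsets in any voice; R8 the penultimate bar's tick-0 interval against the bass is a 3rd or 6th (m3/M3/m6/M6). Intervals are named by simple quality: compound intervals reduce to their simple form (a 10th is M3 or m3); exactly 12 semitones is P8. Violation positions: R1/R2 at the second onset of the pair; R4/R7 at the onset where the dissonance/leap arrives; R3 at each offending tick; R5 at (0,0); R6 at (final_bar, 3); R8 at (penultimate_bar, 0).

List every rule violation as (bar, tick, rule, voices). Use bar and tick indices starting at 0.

bar 0: v0=F3 v1=F4 downbeat P8
bar 1: v0=G3 v1=G4 downbeat P8
bar 2: v0=F3 v1=A3 downbeat M3
bar 3: v0=E3 v1=B3 downbeat P5
bar 4: v0=E3 v1=C4 downbeat m6
bar 5: v0=F3 v1=F4 downbeat P8
  -> R1 @ bar 1 tick 0 v(0, 1): F3/F4 P8 -> G3/G4 P8 similar
  -> R4 @ bar 1 tick 2 v(0, 1): G3/F5 m7 untreated
  -> R7 @ bar 1 tick 2 v(1,): G4->F5 leap 10st
  -> R4 @ bar 1 tick 3 v(0, 1): G3/C4 P4 untreated
  -> R7 @ bar 1 tick 3 v(1,): F5->C4 leap 17st
  -> R2 @ bar 3 tick 0 v(0, 1): F3/F4 P8 -> E3/B3 P5 similar
  -> R7 @ bar 3 tick 0 v(1,): F4->B3 leap 6st
  -> R1 @ bar 5 tick 0 v(0, 1): E3/E4 P8 -> F3/F4 P8 similar

(1, 0, R1, (0, 1))
(1, 2, R4, (0, 1))
(1, 2, R7, (1,))
(1, 3, R4, (0, 1))
(1, 3, R7, (1,))
(3, 0, R2, (0, 1))
(3, 0, R7, (1,))
(5, 0, R1, (0, 1))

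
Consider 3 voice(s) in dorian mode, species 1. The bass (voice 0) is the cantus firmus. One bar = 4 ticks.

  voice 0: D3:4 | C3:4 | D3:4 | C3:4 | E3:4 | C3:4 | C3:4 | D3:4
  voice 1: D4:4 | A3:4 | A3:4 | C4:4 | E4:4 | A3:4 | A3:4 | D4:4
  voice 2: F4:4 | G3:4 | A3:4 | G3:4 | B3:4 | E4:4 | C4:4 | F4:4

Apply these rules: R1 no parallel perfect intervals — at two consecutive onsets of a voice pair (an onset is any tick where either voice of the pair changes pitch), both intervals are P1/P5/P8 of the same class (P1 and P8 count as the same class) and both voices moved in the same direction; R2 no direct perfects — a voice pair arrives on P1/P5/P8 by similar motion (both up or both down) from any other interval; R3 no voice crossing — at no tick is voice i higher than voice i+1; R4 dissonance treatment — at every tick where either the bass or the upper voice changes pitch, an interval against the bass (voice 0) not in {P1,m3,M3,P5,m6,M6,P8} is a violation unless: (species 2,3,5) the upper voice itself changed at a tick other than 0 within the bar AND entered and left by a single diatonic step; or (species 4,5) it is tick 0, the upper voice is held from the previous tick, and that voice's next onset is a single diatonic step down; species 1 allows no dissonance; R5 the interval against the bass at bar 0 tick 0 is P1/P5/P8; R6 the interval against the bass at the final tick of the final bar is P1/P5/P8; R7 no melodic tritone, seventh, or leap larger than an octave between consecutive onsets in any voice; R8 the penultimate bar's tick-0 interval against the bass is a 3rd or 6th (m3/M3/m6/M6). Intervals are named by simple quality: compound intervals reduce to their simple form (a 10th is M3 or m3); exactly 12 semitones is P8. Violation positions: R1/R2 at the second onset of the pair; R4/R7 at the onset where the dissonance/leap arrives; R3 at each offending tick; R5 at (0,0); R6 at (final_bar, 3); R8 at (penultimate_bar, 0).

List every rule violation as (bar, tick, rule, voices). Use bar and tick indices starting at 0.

(0, 0, R5, (0, 2))
(1, 0, R2, (0, 2))
(1, 0, R3, (1, 2))
(1, 0, R7, (2,))
(1, 1, R3, (1, 2))
(1, 2, R3, (1, 2))
(1, 3, R3, (1, 2))
(2, 0, R1, (0, 2))
(3, 0, R1, (0, 2))
(3, 0, R3, (1, 2))
(3, 1, R3, (1, 2))
(3, 2, R3, (1, 2))
(3, 3, R3, (1, 2))
(4, 0, R1, (0, 1))
(4, 0, R1, (0, 2))
(4, 0, R3, (1, 2))
(4, 1, R3, (1, 2))
(4, 2, R3, (1, 2))
(4, 3, R3, (1, 2))
(6, 0, R8, (0, 2))
(7, 0, R2, (0, 1))
(7, 3, R6, (0, 2))

bar 0: v0=D3 v1=D4 v2=F4 downbeat m3
bar 1: v0=C3 v1=A3 v2=G3 downbeat P5
bar 2: v0=D3 v1=A3 v2=A3 downbeat P5
bar 3: v0=C3 v1=C4 v2=G3 downbeat P5
bar 4: v0=E3 v1=E4 v2=B3 downbeat P5
bar 5: v0=C3 v1=A3 v2=E4 downbeat M3
bar 6: v0=C3 v1=A3 v2=C4 downbeat P8
bar 7: v0=D3 v1=D4 v2=F4 downbeat m3
  -> R5 @ bar 0 tick 0 v(0, 2): opens on m3
  -> R2 @ bar 1 tick 0 v(0, 2): D3/F4 m3 -> C3/G3 P5 similar
  -> R3 @ bar 1 tick 0 v(1, 2): A3 above G3
  -> R7 @ bar 1 tick 0 v(2,): F4->G3 leap 10st
  -> R3 @ bar 1 tick 1 v(1, 2): A3 above G3
  -> R3 @ bar 1 tick 2 v(1, 2): A3 above G3
  -> R3 @ bar 1 tick 3 v(1, 2): A3 above G3
  -> R1 @ bar 2 tick 0 v(0, 2): C3/G3 P5 -> D3/A3 P5 similar
  -> R1 @ bar 3 tick 0 v(0, 2): D3/A3 P5 -> C3/G3 P5 similar
  -> R3 @ bar 3 tick 0 v(1, 2): C4 above G3
  -> R3 @ bar 3 tick 1 v(1, 2): C4 above G3
  -> R3 @ bar 3 tick 2 v(1, 2): C4 above G3
  -> R3 @ bar 3 tick 3 v(1, 2): C4 above G3
  -> R1 @ bar 4 tick 0 v(0, 1): C3/C4 P8 -> E3/E4 P8 similar
  -> R1 @ bar 4 tick 0 v(0, 2): C3/G3 P5 -> E3/B3 P5 similar
  -> R3 @ bar 4 tick 0 v(1, 2): E4 above B3
  -> R3 @ bar 4 tick 1 v(1, 2): E4 above B3
  -> R3 @ bar 4 tick 2 v(1, 2): E4 above B3
  -> R3 @ bar 4 tick 3 v(1, 2): E4 above B3
  -> R8 @ bar 6 tick 0 v(0, 2): penult P8 not 3rd/6th
  -> R2 @ bar 7 tick 0 v(0, 1): C3/A3 M6 -> D3/D4 P8 similar
  -> R6 @ bar 7 tick 3 v(0, 2): closes on m3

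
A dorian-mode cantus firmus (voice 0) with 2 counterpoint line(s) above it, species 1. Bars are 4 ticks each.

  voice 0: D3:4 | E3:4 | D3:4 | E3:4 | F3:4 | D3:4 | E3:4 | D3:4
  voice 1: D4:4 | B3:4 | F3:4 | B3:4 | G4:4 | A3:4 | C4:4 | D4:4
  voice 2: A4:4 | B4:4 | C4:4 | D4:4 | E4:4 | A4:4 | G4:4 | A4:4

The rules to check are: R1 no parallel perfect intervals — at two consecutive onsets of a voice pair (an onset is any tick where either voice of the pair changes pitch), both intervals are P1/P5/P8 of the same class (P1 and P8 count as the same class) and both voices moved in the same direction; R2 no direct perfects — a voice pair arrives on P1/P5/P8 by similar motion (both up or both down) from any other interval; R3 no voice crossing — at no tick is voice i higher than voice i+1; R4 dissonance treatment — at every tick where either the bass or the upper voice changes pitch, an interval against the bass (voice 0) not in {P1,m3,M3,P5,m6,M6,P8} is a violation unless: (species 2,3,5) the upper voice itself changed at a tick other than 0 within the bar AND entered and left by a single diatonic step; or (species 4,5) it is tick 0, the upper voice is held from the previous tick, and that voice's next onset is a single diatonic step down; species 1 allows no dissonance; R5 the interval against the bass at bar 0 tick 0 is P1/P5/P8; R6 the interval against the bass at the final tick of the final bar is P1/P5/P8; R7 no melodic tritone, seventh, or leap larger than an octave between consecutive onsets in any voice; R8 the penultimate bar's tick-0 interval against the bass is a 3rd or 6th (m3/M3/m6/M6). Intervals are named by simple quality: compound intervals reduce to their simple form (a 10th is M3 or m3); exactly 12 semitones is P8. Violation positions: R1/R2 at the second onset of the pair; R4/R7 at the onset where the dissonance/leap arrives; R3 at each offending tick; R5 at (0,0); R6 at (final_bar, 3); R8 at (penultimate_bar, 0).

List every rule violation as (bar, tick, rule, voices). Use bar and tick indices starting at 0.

(1, 0, R1, (0, 2))
(2, 0, R2, (1, 2))
(2, 0, R4, (0, 2))
(2, 0, R7, (1,))
(2, 0, R7, (2,))
(3, 0, R2, (0, 1))
(3, 0, R4, (0, 2))
(3, 0, R7, (1,))
(4, 0, R3, (1, 2))
(4, 0, R4, (0, 1))
(4, 0, R4, (0, 2))
(4, 1, R3, (1, 2))
(4, 2, R3, (1, 2))
(4, 3, R3, (1, 2))
(5, 0, R2, (0, 1))
(5, 0, R7, (1,))
(7, 0, R1, (1, 2))

bar 0: v0=D3 v1=D4 v2=A4 downbeat P5
bar 1: v0=E3 v1=B3 v2=B4 downbeat P5
bar 2: v0=D3 v1=F3 v2=C4 downbeat m7
bar 3: v0=E3 v1=B3 v2=D4 downbeat m7
bar 4: v0=F3 v1=G4 v2=E4 downbeat M7
bar 5: v0=D3 v1=A3 v2=A4 downbeat P5
bar 6: v0=E3 v1=C4 v2=G4 downbeat m3
bar 7: v0=D3 v1=D4 v2=A4 downbeat P5
  -> R1 @ bar 1 tick 0 v(0, 2): D3/A4 P5 -> E3/B4 P5 similar
  -> R2 @ bar 2 tick 0 v(1, 2): B3/B4 P8 -> F3/C4 P5 similar
  -> R4 @ bar 2 tick 0 v(0, 2): D3/C4 m7 untreated
  -> R7 @ bar 2 tick 0 v(1,): B3->F3 leap 6st
  -> R7 @ bar 2 tick 0 v(2,): B4->C4 leap 11st
  -> R2 @ bar 3 tick 0 v(0, 1): D3/F3 m3 -> E3/B3 P5 similar
  -> R4 @ bar 3 tick 0 v(0, 2): E3/D4 m7 untreated
  -> R7 @ bar 3 tick 0 v(1,): F3->B3 leap 6st
  -> R3 @ bar 4 tick 0 v(1, 2): G4 above E4
  -> R4 @ bar 4 tick 0 v(0, 1): F3/G4 M2 untreated
  -> R4 @ bar 4 tick 0 v(0, 2): F3/E4 M7 untreated
  -> R3 @ bar 4 tick 1 v(1, 2): G4 above E4
  -> R3 @ bar 4 tick 2 v(1, 2): G4 above E4
  -> R3 @ bar 4 tick 3 v(1, 2): G4 above E4
  -> R2 @ bar 5 tick 0 v(0, 1): F3/G4 M2 -> D3/A3 P5 similar
  -> R7 @ bar 5 tick 0 v(1,): G4->A3 leap 10st
  -> R1 @ bar 7 tick 0 v(1, 2): C4/G4 P5 -> D4/A4 P5 similar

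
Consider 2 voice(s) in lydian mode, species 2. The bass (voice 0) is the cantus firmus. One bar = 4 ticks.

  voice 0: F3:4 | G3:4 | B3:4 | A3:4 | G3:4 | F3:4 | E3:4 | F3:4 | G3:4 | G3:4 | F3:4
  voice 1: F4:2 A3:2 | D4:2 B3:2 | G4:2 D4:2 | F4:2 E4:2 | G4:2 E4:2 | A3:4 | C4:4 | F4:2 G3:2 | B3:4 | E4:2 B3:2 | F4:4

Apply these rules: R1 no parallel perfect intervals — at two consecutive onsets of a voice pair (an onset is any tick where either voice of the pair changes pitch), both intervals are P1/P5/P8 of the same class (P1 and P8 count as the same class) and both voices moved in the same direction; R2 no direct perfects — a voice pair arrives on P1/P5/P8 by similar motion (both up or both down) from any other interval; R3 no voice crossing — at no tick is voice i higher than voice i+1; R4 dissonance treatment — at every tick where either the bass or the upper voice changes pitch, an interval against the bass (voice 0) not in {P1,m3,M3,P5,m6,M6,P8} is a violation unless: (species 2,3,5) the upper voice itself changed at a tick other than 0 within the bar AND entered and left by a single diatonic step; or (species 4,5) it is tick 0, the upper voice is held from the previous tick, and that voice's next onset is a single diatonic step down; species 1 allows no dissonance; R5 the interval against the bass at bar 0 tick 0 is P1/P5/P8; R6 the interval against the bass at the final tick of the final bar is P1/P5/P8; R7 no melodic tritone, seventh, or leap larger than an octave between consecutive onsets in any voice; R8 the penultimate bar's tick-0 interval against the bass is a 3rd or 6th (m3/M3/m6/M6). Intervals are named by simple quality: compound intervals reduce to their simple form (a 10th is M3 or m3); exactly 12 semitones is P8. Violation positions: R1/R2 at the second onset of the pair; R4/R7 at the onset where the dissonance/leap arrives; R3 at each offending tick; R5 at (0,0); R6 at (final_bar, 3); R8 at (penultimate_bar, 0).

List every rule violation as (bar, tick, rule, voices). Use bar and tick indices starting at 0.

bar 0: v0=F3 v1=F4 downbeat P8
bar 1: v0=G3 v1=D4 downbeat P5
bar 2: v0=B3 v1=G4 downbeat m6
bar 3: v0=A3 v1=F4 downbeat m6
bar 4: v0=G3 v1=G4 downbeat P8
bar 5: v0=F3 v1=A3 downbeat M3
bar 6: v0=E3 v1=C4 downbeat m6
bar 7: v0=F3 v1=F4 downbeat P8
bar 8: v0=G3 v1=B3 downbeat M3
bar 9: v0=G3 v1=E4 downbeat M6
bar 10: v0=F3 v1=F4 downbeat P8
  -> R2 @ bar 1 tick 0 v(0, 1): F3/A3 M3 -> G3/D4 P5 similar
  -> R2 @ bar 7 tick 0 v(0, 1): E3/C4 m6 -> F3/F4 P8 similar
  -> R4 @ bar 7 tick 2 v(0, 1): F3/G3 M2 untreated
  -> R7 @ bar 7 tick 2 v(1,): F4->G3 leap 10st
  -> R7 @ bar 10 tick 0 v(1,): B3->F4 leap 6st

(1, 0, R2, (0, 1))
(7, 0, R2, (0, 1))
(7, 2, R4, (0, 1))
(7, 2, R7, (1,))
(10, 0, R7, (1,))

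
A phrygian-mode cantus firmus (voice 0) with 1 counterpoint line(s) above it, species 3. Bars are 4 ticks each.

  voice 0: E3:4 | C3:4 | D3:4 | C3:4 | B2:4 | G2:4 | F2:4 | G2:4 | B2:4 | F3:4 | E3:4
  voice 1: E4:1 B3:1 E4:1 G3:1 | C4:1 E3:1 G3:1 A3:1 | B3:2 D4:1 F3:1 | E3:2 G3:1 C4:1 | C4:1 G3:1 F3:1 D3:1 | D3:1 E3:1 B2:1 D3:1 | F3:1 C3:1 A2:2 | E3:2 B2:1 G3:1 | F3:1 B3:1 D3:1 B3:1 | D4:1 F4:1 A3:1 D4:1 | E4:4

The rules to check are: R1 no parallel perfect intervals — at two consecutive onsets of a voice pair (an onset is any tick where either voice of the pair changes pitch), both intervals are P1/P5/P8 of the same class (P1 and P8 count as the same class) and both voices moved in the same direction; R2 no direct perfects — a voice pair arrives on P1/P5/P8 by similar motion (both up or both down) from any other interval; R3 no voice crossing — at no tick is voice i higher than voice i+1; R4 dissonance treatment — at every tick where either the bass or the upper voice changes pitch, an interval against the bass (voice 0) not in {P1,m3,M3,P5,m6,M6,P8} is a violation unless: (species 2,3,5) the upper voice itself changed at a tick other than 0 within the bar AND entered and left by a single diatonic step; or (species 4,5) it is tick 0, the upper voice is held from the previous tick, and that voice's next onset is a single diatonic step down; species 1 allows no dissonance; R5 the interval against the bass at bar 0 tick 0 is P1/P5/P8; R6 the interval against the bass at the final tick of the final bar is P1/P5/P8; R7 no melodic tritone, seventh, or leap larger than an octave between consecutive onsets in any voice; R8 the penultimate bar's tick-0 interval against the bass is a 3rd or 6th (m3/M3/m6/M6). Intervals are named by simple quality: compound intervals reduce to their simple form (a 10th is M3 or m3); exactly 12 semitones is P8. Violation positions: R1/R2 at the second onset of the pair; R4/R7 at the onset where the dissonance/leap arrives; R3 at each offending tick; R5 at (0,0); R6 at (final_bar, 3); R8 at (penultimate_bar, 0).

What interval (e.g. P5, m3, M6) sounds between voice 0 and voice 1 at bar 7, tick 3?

P8

voice 0=G2 voice 1=G3 -> P8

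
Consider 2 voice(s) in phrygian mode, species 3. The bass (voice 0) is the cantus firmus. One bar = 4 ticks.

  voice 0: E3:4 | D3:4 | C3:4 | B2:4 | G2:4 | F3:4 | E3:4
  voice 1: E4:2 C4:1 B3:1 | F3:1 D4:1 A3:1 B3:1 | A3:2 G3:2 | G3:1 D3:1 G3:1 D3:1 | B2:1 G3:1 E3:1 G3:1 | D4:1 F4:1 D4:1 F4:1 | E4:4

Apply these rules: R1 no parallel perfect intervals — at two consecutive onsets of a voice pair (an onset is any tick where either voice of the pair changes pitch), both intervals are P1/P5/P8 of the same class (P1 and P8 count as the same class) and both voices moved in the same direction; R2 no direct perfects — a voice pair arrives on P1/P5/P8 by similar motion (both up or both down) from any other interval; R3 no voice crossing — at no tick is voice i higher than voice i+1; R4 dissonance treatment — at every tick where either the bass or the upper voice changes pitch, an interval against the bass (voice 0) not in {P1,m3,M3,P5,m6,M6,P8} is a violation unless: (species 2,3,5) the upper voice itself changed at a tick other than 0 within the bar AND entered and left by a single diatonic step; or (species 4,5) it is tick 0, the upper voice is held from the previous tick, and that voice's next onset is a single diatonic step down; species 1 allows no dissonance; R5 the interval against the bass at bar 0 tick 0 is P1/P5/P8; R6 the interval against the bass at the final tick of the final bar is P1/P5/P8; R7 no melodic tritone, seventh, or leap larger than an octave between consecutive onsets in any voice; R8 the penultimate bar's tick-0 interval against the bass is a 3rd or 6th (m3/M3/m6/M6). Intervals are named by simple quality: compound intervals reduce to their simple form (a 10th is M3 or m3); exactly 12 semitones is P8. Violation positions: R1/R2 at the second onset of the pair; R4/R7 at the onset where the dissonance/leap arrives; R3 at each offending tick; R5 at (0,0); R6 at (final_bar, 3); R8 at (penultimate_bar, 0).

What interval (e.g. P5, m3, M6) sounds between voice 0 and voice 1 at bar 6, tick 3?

P8

voice 0=E3 voice 1=E4 -> P8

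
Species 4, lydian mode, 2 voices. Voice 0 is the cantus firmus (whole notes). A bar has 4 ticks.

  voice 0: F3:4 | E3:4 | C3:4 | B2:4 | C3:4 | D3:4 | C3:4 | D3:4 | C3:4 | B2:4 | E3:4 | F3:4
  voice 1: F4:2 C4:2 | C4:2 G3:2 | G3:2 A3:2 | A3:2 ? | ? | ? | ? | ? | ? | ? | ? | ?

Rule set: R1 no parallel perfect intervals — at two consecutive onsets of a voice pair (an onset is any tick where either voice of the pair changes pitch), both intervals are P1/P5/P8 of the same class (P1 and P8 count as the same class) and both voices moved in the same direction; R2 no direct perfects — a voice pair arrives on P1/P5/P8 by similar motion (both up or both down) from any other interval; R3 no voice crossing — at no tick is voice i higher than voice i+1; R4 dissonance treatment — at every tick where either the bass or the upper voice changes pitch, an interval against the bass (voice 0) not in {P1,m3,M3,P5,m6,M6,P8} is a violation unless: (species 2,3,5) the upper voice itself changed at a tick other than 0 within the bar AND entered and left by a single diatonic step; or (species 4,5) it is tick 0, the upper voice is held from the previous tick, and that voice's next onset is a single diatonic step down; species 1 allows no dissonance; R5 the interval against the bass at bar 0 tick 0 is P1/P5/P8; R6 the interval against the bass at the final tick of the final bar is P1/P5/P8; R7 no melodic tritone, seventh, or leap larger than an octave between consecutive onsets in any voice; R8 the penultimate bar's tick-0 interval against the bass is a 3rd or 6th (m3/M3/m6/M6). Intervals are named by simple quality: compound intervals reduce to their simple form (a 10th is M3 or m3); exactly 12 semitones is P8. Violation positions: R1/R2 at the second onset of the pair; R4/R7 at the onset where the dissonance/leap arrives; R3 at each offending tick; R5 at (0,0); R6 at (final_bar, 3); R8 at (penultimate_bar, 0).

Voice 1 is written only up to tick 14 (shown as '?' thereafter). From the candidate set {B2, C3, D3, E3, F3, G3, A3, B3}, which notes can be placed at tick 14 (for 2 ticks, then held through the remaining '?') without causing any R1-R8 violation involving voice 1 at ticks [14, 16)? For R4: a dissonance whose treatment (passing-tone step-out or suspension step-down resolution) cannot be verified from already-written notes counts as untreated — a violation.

B2: violates R7
C3: violates R4
D3: legal
E3: violates R4
F3: violates R4
G3: legal
A3: legal
B3: legal

{A3, B3, D3, G3}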